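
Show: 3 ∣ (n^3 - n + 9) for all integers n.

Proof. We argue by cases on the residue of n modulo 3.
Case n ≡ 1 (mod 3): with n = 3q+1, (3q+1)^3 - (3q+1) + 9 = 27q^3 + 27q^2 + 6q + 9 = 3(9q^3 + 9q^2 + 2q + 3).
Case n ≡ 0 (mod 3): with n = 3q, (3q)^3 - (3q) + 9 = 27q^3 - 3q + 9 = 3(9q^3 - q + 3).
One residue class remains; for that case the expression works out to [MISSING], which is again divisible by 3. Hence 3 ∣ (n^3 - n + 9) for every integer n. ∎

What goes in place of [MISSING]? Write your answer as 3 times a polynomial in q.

3(9q^3 + 18q^2 + 11q + 5)

The residues treated are {1, 0}, so the missing case is n ≡ 2 (mod 3); write n = 3q+2.
Then (3q+2)^3 - (3q+2) + 9 = 27q^3 + 54q^2 + 33q + 15 = 3(9q^3 + 18q^2 + 11q + 5).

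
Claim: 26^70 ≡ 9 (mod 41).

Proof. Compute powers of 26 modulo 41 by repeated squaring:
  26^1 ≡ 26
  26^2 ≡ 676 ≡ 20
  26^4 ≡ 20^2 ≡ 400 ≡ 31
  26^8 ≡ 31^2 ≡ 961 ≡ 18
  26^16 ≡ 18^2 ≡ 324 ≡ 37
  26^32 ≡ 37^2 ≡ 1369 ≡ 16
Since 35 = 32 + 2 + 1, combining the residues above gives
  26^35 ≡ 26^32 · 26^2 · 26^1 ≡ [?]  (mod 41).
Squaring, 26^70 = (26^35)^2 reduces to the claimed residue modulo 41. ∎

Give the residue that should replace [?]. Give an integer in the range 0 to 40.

26^32 · 26^2 · 26^1 ≡ 16 · 20 · 26 = 8320.
8320 mod 41 = 38, so 26^35 ≡ 38 (mod 41).

38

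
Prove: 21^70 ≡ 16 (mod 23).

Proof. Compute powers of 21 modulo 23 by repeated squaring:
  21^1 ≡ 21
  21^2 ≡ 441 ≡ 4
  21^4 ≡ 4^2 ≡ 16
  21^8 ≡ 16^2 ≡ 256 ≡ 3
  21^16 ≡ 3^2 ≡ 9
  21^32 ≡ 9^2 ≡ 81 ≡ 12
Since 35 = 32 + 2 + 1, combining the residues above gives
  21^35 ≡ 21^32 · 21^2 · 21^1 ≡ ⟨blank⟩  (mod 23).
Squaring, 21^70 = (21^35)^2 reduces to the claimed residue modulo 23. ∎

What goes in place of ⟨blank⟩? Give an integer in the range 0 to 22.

Multiply the listed residues: 12 · 4 · 21 = 48 → 1008.
Reducing modulo 23: 1008 = 43·23 + 19, so 21^35 ≡ 19.

19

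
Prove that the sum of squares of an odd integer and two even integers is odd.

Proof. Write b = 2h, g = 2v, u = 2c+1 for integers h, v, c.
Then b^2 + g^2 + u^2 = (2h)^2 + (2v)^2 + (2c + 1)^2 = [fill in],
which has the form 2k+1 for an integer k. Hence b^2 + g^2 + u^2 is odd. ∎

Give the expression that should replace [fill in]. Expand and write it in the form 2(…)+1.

Expanding: (2h)^2 + (2v)^2 + (2c + 1)^2 = 4c^2 + 4c + 4h^2 + 4v^2 + 1.
Every term except the constant is even, so this is 2(2c^2 + 2c + 2h^2 + 2v^2) + 1,
and 2c^2 + 2c + 2h^2 + 2v^2 ∈ ℤ gives the required form.

2(2c^2 + 2c + 2h^2 + 2v^2) + 1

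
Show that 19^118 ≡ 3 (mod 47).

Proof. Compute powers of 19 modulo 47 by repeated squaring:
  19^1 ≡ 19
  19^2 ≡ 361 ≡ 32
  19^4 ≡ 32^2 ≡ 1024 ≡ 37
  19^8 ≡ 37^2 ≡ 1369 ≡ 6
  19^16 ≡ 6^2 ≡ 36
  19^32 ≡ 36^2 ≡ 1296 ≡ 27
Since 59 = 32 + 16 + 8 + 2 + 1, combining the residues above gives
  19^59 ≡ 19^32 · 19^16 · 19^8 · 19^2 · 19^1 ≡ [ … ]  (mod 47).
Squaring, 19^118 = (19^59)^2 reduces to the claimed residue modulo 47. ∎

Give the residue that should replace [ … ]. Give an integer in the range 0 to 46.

35

19^32 · 19^16 · 19^8 · 19^2 · 19^1 ≡ 27 · 36 · 6 · 32 · 19 = 3545856.
3545856 mod 47 = 35, so 19^59 ≡ 35 (mod 47).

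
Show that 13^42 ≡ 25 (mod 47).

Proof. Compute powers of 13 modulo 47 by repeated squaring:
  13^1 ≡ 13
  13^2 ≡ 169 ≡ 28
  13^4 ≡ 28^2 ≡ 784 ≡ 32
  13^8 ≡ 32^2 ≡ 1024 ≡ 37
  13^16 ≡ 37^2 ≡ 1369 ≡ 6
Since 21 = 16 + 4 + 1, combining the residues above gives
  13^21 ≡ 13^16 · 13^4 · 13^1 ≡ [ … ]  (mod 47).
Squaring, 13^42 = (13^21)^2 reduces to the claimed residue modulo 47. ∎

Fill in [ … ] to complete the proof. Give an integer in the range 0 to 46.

5

13^16 · 13^4 · 13^1 ≡ 6 · 32 · 13 = 2496.
2496 mod 47 = 5, so 13^21 ≡ 5 (mod 47).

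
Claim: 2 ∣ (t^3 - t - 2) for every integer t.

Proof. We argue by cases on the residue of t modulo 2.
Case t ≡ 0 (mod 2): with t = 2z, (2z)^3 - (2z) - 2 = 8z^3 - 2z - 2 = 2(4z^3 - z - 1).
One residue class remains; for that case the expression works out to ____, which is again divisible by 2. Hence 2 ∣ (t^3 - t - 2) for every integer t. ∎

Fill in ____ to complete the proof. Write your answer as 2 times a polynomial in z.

The residues treated are {0}, so the missing case is t ≡ 1 (mod 2); write t = 2z+1.
Then (2z+1)^3 - (2z+1) - 2 = 8z^3 + 12z^2 + 4z - 2 = 2(4z^3 + 6z^2 + 2z - 1).

2(4z^3 + 6z^2 + 2z - 1)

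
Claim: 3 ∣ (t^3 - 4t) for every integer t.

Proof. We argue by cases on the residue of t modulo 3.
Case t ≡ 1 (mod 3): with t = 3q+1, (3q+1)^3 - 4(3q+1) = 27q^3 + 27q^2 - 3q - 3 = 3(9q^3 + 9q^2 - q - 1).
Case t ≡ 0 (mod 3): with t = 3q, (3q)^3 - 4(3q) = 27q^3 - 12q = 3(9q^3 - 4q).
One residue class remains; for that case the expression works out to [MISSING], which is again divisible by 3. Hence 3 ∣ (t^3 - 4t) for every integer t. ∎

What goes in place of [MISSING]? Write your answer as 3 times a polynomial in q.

Only t ≡ 2 (mod 3) is unaccounted for. Put t = 3q+2:
(3q+2)^3 - 4(3q+2) expands to 27q^3 + 54q^2 + 24q,
and factoring out 3 leaves 3(9q^3 + 18q^2 + 8q).

3(9q^3 + 18q^2 + 8q)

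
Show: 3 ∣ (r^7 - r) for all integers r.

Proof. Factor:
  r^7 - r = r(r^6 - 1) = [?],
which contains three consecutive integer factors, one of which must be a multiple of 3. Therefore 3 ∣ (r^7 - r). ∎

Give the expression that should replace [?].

r^6 - 1 = (r^2 - 1)(r^4 + r^2 + 1), and r^2 - 1 = (r-1)(r+1).
So r(r^6 - 1) = (r - 1)r(r + 1)(r^4 + r^2 + 1).

(r - 1)r(r + 1)(r^4 + r^2 + 1)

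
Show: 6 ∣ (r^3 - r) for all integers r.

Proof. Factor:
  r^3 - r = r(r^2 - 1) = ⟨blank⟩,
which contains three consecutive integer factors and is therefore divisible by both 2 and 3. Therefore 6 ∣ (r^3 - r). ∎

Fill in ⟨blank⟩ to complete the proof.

(r - 1)r(r + 1)

r(r^2 - 1) = r(r - 1)(r + 1) = (r - 1)r(r + 1).
These three factors are consecutive integers, so their product is divisible by 6.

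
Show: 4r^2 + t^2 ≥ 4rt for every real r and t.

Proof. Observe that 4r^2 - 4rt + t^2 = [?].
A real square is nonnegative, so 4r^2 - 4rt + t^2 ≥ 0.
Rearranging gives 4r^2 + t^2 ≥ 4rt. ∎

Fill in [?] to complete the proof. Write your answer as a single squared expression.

(2r - t)^2

4r^2 - 4rt + t^2 is a perfect-square trinomial: the outer terms are (2r)^2 and (t)^2, and the cross term is -2·2r·t.
So 4r^2 - 4rt + t^2 = (2r - t)^2 ≥ 0.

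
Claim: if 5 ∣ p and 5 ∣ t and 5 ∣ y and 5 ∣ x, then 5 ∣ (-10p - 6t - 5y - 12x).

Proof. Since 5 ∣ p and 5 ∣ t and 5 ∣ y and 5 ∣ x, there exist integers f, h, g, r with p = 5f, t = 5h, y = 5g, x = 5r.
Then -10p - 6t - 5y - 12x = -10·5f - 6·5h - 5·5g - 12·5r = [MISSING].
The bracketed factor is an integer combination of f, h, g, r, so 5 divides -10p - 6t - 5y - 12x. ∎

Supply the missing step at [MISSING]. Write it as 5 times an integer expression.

5(-10f - 5g - 6h - 12r)

Each term has a factor of 5: -10·5f - 6·5h - 5·5g - 12·5r = 5·(-10f - 5g - 6h - 12r).
Since -10f - 5g - 6h - 12r is an integer, 5 ∣ (-10p - 6t - 5y - 12x).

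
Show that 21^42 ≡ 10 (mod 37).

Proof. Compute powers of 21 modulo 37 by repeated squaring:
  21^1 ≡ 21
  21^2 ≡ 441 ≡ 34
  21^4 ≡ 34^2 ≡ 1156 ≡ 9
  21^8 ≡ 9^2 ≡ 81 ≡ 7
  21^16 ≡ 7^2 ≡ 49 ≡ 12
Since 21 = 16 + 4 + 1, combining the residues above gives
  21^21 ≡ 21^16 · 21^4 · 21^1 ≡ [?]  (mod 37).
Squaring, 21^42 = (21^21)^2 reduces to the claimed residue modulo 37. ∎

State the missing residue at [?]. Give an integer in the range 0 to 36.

11

Multiply the listed residues: 12 · 9 · 21 = 108 → 2268.
Reducing modulo 37: 2268 = 61·37 + 11, so 21^21 ≡ 11.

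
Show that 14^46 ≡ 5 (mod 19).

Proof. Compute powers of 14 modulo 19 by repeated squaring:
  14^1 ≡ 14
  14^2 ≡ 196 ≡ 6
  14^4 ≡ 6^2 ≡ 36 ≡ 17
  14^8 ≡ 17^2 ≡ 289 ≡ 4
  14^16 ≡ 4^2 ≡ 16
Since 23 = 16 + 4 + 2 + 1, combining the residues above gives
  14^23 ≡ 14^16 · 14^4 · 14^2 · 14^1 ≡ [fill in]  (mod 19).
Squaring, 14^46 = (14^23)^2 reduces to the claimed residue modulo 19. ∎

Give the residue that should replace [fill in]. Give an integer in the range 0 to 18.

Multiply the listed residues: 16 · 17 · 6 · 14 = 272 → 1632 → 22848.
Reducing modulo 19: 22848 = 1202·19 + 10, so 14^23 ≡ 10.

10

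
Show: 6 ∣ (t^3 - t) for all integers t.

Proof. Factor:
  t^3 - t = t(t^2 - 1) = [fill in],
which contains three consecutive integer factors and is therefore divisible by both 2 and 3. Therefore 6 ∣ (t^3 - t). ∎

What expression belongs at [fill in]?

t(t^2 - 1) = t(t - 1)(t + 1) = (t - 1)t(t + 1).
These three factors are consecutive integers, so their product is divisible by 6.

(t - 1)t(t + 1)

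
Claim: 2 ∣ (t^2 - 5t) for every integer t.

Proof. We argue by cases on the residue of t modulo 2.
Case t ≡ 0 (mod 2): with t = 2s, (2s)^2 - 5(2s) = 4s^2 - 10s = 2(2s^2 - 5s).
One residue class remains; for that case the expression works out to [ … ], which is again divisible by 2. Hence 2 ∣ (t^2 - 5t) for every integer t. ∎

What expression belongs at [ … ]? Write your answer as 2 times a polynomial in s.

2(2s^2 - 3s - 2)

Only t ≡ 1 (mod 2) is unaccounted for. Put t = 2s+1:
(2s+1)^2 - 5(2s+1) expands to 4s^2 - 6s - 4,
and factoring out 2 leaves 2(2s^2 - 3s - 2).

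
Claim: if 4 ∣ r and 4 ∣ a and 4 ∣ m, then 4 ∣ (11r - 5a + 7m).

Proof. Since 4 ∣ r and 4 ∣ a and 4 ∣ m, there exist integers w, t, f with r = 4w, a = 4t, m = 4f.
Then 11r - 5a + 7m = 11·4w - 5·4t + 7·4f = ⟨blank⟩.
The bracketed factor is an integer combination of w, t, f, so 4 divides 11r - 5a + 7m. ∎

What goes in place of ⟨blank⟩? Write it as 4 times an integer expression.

Each term has a factor of 4: 11·4w - 5·4t + 7·4f = 4·(7f - 5t + 11w).
Since 7f - 5t + 11w is an integer, 4 ∣ (11r - 5a + 7m).

4(7f - 5t + 11w)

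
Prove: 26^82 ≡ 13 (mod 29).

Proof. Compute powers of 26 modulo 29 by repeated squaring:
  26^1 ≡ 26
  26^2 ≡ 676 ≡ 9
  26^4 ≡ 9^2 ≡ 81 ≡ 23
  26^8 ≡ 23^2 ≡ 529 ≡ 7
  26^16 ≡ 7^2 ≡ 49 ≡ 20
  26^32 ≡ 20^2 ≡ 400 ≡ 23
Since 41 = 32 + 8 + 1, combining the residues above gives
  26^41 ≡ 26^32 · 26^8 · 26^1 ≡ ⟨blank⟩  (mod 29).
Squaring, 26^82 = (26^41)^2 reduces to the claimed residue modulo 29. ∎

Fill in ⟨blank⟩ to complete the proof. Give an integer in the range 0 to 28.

10

Multiply the listed residues: 23 · 7 · 26 = 161 → 4186.
Reducing modulo 29: 4186 = 144·29 + 10, so 26^41 ≡ 10.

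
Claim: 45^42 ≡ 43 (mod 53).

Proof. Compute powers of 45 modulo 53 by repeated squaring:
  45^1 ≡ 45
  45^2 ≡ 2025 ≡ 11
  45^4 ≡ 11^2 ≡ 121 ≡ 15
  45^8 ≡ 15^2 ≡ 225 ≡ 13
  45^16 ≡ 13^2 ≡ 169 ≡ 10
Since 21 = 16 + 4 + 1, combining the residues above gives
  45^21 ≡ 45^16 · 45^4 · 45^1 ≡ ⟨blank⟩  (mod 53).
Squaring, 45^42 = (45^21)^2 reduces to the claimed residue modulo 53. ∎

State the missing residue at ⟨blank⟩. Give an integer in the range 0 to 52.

19

45^16 · 45^4 · 45^1 ≡ 10 · 15 · 45 = 6750.
6750 mod 53 = 19, so 45^21 ≡ 19 (mod 53).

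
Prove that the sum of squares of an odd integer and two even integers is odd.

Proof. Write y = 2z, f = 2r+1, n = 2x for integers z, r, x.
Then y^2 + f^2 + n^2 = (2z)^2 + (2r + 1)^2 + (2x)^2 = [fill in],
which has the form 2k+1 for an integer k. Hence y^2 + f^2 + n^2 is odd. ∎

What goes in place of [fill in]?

(2z)^2 + (2r + 1)^2 + (2x)^2 = 4r^2 + 4r + 4x^2 + 4z^2 + 1
= 2(2r^2 + 2r + 2x^2 + 2z^2) + 1.
Since 2r^2 + 2r + 2x^2 + 2z^2 is an integer, the sum of squares is of the form 2k+1 for an integer k.

2(2r^2 + 2r + 2x^2 + 2z^2) + 1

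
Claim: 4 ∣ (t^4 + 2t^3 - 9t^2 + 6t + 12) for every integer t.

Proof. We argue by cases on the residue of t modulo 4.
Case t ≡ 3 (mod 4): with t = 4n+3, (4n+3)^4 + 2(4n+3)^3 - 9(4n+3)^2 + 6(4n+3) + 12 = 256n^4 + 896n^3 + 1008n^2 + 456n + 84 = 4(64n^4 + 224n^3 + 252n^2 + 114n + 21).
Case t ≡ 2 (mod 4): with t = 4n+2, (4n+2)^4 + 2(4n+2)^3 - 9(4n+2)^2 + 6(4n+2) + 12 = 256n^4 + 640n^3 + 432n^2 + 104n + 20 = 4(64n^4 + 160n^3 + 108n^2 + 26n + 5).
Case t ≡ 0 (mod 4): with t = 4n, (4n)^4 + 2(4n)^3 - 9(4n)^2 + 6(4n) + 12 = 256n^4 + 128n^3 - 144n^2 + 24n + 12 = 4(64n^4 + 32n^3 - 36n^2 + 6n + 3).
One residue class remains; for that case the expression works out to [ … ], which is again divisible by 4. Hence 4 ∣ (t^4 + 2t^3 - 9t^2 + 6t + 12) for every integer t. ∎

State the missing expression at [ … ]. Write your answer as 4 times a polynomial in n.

4(64n^4 + 96n^3 + 12n^2 - 2n + 3)

The residues treated are {3, 2, 0}, so the missing case is t ≡ 1 (mod 4); write t = 4n+1.
Then (4n+1)^4 + 2(4n+1)^3 - 9(4n+1)^2 + 6(4n+1) + 12 = 256n^4 + 384n^3 + 48n^2 - 8n + 12 = 4(64n^4 + 96n^3 + 12n^2 - 2n + 3).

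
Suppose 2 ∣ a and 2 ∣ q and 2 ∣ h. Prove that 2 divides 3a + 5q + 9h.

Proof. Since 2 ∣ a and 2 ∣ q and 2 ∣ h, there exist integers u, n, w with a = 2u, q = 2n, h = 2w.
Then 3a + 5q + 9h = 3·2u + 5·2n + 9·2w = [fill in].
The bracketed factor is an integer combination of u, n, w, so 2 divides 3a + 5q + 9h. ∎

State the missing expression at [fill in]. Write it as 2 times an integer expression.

Pull the common 2 out of every term: 3·2u + 5·2n + 9·2w = 2(5n + 3u + 9w).
5n + 3u + 9w is an integer, which exhibits the divisibility.

2(5n + 3u + 9w)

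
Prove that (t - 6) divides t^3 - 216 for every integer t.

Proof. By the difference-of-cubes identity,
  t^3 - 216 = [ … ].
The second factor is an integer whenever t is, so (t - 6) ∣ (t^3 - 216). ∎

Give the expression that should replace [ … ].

Polynomial division of t^3 - 216 by t - 6 leaves remainder 0 and quotient t^2 + 6t + 36.
Hence t^3 - 216 = (t - 6)(t^2 + 6t + 36).

(t - 6)(t^2 + 6t + 36)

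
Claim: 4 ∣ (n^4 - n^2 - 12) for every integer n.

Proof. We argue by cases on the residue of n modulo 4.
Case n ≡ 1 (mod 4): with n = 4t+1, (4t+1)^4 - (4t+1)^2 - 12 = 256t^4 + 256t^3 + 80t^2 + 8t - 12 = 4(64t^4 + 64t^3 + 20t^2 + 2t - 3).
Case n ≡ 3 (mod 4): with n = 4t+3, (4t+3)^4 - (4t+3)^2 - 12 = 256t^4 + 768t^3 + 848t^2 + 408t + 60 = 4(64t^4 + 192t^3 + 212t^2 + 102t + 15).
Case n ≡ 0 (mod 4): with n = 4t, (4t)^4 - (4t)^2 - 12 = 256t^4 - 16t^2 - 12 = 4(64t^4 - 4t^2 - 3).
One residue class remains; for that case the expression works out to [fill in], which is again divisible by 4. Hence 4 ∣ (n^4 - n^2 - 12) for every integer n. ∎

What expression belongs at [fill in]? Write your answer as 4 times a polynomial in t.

4(64t^4 + 128t^3 + 92t^2 + 28t)

Only n ≡ 2 (mod 4) is unaccounted for. Put n = 4t+2:
(4t+2)^4 - (4t+2)^2 - 12 expands to 256t^4 + 512t^3 + 368t^2 + 112t,
and factoring out 4 leaves 4(64t^4 + 128t^3 + 92t^2 + 28t).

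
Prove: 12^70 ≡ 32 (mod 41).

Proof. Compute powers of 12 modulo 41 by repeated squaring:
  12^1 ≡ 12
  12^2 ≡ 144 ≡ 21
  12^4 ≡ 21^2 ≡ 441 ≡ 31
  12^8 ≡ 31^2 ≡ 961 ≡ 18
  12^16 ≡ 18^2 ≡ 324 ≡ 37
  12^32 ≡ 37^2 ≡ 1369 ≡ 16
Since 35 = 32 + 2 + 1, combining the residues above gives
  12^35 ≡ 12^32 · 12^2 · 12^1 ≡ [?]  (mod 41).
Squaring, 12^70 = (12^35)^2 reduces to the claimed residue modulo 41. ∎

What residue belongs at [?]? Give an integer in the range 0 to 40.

Multiply the listed residues: 16 · 21 · 12 = 336 → 4032.
Reducing modulo 41: 4032 = 98·41 + 14, so 12^35 ≡ 14.

14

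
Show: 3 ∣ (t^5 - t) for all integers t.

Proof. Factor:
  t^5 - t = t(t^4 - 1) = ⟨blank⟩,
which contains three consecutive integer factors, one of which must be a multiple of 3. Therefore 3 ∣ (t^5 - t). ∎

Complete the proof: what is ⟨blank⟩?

t^4 - 1 = (t^2 - 1)(t^2 + 1), and t^2 - 1 = (t-1)(t+1).
So t(t^4 - 1) = (t - 1)t(t + 1)(t^2 + 1).

(t - 1)t(t + 1)(t^2 + 1)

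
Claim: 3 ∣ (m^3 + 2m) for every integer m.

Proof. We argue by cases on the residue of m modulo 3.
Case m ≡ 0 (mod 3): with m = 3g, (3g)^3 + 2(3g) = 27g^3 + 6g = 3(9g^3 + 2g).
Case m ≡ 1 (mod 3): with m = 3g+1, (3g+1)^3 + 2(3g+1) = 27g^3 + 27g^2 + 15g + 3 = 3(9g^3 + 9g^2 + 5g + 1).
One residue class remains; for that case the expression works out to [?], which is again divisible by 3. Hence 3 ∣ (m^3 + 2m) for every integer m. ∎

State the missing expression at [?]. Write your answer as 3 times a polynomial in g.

3(9g^3 + 18g^2 + 14g + 4)

Only m ≡ 2 (mod 3) is unaccounted for. Put m = 3g+2:
(3g+2)^3 + 2(3g+2) expands to 27g^3 + 54g^2 + 42g + 12,
and factoring out 3 leaves 3(9g^3 + 18g^2 + 14g + 4).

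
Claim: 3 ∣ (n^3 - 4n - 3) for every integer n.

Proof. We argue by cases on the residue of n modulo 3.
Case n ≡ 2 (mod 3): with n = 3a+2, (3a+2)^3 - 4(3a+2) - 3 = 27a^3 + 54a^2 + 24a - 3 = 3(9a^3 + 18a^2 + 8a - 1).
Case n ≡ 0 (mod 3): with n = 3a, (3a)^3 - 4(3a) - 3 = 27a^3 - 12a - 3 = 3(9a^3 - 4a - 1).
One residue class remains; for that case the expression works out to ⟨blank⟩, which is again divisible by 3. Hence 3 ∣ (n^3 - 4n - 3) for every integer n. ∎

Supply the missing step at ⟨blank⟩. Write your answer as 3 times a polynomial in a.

3(9a^3 + 9a^2 - a - 2)

The residues treated are {2, 0}, so the missing case is n ≡ 1 (mod 3); write n = 3a+1.
Then (3a+1)^3 - 4(3a+1) - 3 = 27a^3 + 27a^2 - 3a - 6 = 3(9a^3 + 9a^2 - a - 2).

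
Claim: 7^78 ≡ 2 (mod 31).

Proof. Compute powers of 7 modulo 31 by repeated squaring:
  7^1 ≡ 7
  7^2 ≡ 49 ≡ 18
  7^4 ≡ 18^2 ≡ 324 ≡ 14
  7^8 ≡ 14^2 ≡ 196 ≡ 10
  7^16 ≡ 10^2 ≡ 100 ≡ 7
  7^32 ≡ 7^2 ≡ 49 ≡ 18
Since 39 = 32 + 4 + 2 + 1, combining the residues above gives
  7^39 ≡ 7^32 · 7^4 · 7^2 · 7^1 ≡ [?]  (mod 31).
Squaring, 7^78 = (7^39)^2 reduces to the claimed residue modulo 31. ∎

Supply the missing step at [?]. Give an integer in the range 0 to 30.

8

7^32 · 7^4 · 7^2 · 7^1 ≡ 18 · 14 · 18 · 7 = 31752.
31752 mod 31 = 8, so 7^39 ≡ 8 (mod 31).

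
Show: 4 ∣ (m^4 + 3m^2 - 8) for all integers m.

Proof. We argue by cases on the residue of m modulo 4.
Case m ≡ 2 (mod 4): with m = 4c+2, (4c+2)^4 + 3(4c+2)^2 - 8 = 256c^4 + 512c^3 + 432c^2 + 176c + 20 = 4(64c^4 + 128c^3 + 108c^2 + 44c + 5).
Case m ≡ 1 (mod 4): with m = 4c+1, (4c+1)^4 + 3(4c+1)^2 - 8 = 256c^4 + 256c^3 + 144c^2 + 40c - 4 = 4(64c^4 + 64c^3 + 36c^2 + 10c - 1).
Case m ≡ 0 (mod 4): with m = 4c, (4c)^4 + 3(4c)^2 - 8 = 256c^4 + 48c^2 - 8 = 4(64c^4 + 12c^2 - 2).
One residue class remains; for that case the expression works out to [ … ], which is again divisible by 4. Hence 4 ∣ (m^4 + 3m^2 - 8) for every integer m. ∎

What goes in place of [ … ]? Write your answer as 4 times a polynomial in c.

4(64c^4 + 192c^3 + 228c^2 + 126c + 25)

The residues treated are {2, 1, 0}, so the missing case is m ≡ 3 (mod 4); write m = 4c+3.
Then (4c+3)^4 + 3(4c+3)^2 - 8 = 256c^4 + 768c^3 + 912c^2 + 504c + 100 = 4(64c^4 + 192c^3 + 228c^2 + 126c + 25).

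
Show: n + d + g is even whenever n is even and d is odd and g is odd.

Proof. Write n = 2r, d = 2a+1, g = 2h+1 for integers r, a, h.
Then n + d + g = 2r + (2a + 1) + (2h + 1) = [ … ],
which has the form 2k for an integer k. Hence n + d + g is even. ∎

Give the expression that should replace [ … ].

2(a + h + r + 1)

2r + (2a + 1) + (2h + 1) = 2a + 2h + 2r + 2
= 2(a + h + r + 1).
Since a + h + r + 1 is an integer, the sum is of the form 2k for an integer k.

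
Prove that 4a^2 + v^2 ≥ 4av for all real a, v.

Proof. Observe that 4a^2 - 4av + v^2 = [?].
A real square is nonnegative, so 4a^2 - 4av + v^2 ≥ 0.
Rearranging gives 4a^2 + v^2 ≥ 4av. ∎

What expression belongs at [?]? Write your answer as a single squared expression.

4a^2 - 4av + v^2 is a perfect-square trinomial: the outer terms are (2a)^2 and (v)^2, and the cross term is -2·2a·v.
So 4a^2 - 4av + v^2 = (2a - v)^2 ≥ 0.

(2a - v)^2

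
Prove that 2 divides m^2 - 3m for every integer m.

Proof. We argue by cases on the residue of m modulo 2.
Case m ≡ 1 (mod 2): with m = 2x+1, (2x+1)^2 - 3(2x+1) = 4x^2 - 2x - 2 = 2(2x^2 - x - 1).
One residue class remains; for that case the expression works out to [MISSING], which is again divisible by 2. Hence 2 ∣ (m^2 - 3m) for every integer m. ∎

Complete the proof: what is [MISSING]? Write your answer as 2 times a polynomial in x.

Only m ≡ 0 (mod 2) is unaccounted for. Put m = 2x:
(2x)^2 - 3(2x) expands to 4x^2 - 6x,
and factoring out 2 leaves 2(2x^2 - 3x).

2(2x^2 - 3x)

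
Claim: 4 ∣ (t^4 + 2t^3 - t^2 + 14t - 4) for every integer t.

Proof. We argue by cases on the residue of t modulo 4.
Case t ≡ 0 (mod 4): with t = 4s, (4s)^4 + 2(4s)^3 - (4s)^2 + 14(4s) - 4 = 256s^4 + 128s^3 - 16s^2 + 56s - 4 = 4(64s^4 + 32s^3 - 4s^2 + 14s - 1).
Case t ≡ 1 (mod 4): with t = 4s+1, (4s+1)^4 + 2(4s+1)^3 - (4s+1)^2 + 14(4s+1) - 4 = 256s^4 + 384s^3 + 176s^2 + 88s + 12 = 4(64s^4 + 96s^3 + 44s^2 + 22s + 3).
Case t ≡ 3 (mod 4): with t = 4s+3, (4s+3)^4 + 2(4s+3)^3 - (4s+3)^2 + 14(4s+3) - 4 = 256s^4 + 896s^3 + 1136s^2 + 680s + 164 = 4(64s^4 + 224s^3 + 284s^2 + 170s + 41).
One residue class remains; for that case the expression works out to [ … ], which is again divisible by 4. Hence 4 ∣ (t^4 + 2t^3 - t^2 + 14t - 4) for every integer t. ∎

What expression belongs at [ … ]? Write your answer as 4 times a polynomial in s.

Only t ≡ 2 (mod 4) is unaccounted for. Put t = 4s+2:
(4s+2)^4 + 2(4s+2)^3 - (4s+2)^2 + 14(4s+2) - 4 expands to 256s^4 + 640s^3 + 560s^2 + 264s + 52,
and factoring out 4 leaves 4(64s^4 + 160s^3 + 140s^2 + 66s + 13).

4(64s^4 + 160s^3 + 140s^2 + 66s + 13)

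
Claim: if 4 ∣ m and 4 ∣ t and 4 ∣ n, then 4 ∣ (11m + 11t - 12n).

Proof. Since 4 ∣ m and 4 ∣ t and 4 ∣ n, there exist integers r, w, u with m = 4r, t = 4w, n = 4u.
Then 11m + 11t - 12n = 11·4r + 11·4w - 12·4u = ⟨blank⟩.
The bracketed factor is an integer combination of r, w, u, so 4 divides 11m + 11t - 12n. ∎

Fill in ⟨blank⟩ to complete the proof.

Each term has a factor of 4: 11·4r + 11·4w - 12·4u = 4·(11r - 12u + 11w).
Since 11r - 12u + 11w is an integer, 4 ∣ (11m + 11t - 12n).

4(11r - 12u + 11w)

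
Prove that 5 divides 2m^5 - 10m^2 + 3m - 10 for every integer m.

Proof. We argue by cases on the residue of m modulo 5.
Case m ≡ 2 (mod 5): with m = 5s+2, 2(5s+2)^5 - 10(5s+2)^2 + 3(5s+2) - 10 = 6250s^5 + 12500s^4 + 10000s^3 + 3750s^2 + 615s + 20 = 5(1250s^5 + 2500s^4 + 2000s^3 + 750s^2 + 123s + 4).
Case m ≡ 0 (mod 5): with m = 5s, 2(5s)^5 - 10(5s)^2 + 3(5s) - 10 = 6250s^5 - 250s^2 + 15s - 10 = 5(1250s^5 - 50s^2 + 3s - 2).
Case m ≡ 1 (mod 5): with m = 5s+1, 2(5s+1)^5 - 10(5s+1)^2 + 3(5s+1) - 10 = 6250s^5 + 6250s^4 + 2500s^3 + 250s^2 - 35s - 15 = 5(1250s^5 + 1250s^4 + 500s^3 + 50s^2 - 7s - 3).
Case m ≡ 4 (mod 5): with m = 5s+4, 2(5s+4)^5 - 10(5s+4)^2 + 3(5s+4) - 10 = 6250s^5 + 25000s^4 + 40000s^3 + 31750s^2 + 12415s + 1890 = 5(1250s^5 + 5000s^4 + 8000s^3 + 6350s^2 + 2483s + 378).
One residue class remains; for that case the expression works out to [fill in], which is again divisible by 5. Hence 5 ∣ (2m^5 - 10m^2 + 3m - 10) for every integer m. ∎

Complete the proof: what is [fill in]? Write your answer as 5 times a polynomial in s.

The residues treated are {2, 0, 1, 4}, so the missing case is m ≡ 3 (mod 5); write m = 5s+3.
Then 2(5s+3)^5 - 10(5s+3)^2 + 3(5s+3) - 10 = 6250s^5 + 18750s^4 + 22500s^3 + 13250s^2 + 3765s + 395 = 5(1250s^5 + 3750s^4 + 4500s^3 + 2650s^2 + 753s + 79).

5(1250s^5 + 3750s^4 + 4500s^3 + 2650s^2 + 753s + 79)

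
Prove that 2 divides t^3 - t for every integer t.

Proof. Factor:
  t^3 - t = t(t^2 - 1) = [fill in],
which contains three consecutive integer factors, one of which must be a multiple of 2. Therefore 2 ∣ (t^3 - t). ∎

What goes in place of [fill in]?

(t - 1)t(t + 1)

t(t^2 - 1) = t(t - 1)(t + 1) = (t - 1)t(t + 1).
These three factors are consecutive integers, so their product is divisible by 2.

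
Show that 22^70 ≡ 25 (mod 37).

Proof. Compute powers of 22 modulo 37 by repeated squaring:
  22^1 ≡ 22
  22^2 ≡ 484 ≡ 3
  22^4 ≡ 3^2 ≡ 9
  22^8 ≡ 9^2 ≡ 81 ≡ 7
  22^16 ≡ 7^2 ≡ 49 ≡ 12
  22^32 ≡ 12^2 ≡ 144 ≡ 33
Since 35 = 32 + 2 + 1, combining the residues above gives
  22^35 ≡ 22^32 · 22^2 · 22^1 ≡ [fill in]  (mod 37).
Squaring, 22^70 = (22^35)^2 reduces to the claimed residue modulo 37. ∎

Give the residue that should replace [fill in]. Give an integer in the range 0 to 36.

32

Multiply the listed residues: 33 · 3 · 22 = 99 → 2178.
Reducing modulo 37: 2178 = 58·37 + 32, so 22^35 ≡ 32.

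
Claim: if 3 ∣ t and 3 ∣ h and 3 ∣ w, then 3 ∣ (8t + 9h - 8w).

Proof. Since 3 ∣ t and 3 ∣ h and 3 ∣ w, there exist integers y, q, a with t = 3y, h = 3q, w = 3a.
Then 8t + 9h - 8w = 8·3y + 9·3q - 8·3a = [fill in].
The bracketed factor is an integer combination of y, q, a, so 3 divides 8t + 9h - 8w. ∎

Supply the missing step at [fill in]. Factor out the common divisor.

3(-8a + 9q + 8y)

Pull the common 3 out of every term: 8·3y + 9·3q - 8·3a = 3(-8a + 9q + 8y).
-8a + 9q + 8y is an integer, which exhibits the divisibility.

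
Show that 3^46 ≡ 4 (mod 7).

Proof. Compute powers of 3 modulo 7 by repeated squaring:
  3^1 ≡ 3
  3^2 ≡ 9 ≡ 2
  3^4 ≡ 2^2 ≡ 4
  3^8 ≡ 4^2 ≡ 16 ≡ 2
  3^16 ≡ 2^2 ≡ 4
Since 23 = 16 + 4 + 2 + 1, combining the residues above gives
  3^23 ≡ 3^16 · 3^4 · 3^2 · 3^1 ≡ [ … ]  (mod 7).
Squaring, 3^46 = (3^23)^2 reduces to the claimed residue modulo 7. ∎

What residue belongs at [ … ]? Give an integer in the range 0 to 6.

5

Multiply the listed residues: 4 · 4 · 2 · 3 = 16 → 32 → 96.
Reducing modulo 7: 96 = 13·7 + 5, so 3^23 ≡ 5.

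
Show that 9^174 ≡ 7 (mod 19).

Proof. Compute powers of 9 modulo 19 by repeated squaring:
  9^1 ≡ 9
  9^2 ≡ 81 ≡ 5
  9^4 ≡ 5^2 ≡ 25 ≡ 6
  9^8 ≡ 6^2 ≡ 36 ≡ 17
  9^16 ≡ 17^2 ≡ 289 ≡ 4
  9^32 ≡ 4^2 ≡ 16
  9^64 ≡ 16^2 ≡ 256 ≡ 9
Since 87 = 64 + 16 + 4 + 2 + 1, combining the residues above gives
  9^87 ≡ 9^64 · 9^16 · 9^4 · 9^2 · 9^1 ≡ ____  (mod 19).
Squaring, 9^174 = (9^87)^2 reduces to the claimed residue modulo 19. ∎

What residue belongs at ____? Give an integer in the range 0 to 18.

11

9^64 · 9^16 · 9^4 · 9^2 · 9^1 ≡ 9 · 4 · 6 · 5 · 9 = 9720.
9720 mod 19 = 11, so 9^87 ≡ 11 (mod 19).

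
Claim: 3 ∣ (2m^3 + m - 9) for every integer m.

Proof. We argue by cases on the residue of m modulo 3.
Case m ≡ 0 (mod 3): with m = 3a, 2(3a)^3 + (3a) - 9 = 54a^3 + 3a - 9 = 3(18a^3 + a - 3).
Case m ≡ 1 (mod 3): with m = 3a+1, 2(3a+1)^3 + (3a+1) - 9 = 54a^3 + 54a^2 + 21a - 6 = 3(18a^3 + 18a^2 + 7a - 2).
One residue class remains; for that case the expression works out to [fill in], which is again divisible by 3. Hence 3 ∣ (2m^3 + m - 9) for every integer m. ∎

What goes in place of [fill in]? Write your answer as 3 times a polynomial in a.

3(18a^3 + 36a^2 + 25a + 3)

The residues treated are {0, 1}, so the missing case is m ≡ 2 (mod 3); write m = 3a+2.
Then 2(3a+2)^3 + (3a+2) - 9 = 54a^3 + 108a^2 + 75a + 9 = 3(18a^3 + 36a^2 + 25a + 3).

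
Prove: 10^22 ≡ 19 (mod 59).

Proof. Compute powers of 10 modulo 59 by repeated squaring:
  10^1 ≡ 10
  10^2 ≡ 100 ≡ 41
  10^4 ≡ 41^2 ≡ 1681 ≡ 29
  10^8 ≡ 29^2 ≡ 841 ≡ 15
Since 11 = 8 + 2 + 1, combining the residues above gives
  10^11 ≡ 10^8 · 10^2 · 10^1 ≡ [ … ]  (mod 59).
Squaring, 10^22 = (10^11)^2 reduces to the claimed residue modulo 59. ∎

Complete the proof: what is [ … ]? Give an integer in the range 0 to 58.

10^8 · 10^2 · 10^1 ≡ 15 · 41 · 10 = 6150.
6150 mod 59 = 14, so 10^11 ≡ 14 (mod 59).

14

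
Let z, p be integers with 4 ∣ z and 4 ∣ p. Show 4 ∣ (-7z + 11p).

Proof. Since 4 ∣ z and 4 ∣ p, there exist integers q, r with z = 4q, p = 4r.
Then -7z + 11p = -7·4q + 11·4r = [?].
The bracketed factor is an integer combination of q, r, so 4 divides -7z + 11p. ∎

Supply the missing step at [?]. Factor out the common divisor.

Each term has a factor of 4: -7·4q + 11·4r = 4·(-7q + 11r).
Since -7q + 11r is an integer, 4 ∣ (-7z + 11p).

4(-7q + 11r)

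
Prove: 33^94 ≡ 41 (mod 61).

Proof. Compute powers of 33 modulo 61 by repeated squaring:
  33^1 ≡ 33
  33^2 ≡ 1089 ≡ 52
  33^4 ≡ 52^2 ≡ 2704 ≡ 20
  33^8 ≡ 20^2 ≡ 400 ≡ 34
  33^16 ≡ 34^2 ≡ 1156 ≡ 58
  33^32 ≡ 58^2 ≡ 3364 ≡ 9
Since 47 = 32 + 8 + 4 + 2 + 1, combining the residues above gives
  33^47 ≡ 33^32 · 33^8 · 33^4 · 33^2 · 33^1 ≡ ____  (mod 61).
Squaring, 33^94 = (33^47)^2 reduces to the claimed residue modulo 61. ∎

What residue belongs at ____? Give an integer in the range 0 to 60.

38

33^32 · 33^8 · 33^4 · 33^2 · 33^1 ≡ 9 · 34 · 20 · 52 · 33 = 10501920.
10501920 mod 61 = 38, so 33^47 ≡ 38 (mod 61).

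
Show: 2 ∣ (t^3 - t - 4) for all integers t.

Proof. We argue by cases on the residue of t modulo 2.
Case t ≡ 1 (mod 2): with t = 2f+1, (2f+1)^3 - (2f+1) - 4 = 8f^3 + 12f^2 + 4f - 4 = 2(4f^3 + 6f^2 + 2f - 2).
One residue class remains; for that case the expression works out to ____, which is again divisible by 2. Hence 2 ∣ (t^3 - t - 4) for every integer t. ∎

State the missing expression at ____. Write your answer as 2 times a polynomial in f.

2(4f^3 - f - 2)

Only t ≡ 0 (mod 2) is unaccounted for. Put t = 2f:
(2f)^3 - (2f) - 4 expands to 8f^3 - 2f - 4,
and factoring out 2 leaves 2(4f^3 - f - 2).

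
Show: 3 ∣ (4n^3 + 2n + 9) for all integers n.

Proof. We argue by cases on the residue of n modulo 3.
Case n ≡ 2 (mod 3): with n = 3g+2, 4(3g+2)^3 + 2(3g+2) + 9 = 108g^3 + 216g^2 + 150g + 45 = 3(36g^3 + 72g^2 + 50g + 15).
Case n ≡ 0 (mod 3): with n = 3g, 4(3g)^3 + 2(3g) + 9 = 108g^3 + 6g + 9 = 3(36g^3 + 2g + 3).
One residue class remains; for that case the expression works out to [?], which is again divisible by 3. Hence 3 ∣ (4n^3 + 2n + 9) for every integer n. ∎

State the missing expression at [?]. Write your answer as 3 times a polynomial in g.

The residues treated are {2, 0}, so the missing case is n ≡ 1 (mod 3); write n = 3g+1.
Then 4(3g+1)^3 + 2(3g+1) + 9 = 108g^3 + 108g^2 + 42g + 15 = 3(36g^3 + 36g^2 + 14g + 5).

3(36g^3 + 36g^2 + 14g + 5)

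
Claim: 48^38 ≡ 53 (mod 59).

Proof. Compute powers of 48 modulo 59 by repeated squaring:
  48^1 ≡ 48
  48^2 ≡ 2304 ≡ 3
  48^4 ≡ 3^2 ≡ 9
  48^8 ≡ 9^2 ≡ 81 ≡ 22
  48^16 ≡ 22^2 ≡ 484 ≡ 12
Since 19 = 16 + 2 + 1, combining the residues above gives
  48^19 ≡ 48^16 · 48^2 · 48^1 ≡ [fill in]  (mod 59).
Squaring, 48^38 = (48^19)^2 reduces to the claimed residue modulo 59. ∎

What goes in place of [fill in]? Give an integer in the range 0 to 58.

17

48^16 · 48^2 · 48^1 ≡ 12 · 3 · 48 = 1728.
1728 mod 59 = 17, so 48^19 ≡ 17 (mod 59).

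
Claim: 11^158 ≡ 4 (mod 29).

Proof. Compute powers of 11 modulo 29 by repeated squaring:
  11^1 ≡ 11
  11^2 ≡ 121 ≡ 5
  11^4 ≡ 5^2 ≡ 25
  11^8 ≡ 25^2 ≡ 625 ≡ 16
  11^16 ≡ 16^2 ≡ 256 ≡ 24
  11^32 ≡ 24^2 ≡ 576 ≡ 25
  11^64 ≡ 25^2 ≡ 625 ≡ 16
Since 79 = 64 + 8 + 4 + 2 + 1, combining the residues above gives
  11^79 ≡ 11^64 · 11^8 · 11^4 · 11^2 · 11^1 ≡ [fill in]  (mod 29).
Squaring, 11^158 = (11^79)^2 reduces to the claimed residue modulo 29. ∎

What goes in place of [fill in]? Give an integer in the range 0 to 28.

27

Multiply the listed residues: 16 · 16 · 25 · 5 · 11 = 256 → 6400 → 32000 → 352000.
Reducing modulo 29: 352000 = 12137·29 + 27, so 11^79 ≡ 27.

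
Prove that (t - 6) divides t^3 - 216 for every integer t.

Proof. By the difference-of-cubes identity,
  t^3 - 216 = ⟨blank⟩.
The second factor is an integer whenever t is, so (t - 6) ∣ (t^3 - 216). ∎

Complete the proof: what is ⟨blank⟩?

a^3 - b^3 = (a - b)(a^2 + ab + b^2). With a = t, b = 6:
t^3 - 216 = (t - 6)(t^2 + 6t + 36).

(t - 6)(t^2 + 6t + 36)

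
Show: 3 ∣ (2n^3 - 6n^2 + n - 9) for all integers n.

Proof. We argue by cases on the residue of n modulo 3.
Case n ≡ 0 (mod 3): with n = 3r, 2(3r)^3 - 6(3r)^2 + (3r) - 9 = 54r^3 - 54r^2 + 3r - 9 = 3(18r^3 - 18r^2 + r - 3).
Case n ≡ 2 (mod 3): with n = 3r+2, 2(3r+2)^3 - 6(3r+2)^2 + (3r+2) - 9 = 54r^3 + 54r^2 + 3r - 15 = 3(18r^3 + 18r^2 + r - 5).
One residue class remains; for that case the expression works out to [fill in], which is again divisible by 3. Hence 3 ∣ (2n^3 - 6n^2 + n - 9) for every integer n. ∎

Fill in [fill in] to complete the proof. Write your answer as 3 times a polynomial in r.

Only n ≡ 1 (mod 3) is unaccounted for. Put n = 3r+1:
2(3r+1)^3 - 6(3r+1)^2 + (3r+1) - 9 expands to 54r^3 - 15r - 12,
and factoring out 3 leaves 3(18r^3 - 5r - 4).

3(18r^3 - 5r - 4)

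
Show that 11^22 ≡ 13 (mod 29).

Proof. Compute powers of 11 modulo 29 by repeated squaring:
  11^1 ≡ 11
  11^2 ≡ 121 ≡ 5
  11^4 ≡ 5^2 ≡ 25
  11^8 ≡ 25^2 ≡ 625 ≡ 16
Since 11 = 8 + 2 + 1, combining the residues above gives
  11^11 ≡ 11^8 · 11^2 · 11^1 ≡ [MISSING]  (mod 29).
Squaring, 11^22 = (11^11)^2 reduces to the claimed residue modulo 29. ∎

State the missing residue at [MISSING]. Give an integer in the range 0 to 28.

10

Multiply the listed residues: 16 · 5 · 11 = 80 → 880.
Reducing modulo 29: 880 = 30·29 + 10, so 11^11 ≡ 10.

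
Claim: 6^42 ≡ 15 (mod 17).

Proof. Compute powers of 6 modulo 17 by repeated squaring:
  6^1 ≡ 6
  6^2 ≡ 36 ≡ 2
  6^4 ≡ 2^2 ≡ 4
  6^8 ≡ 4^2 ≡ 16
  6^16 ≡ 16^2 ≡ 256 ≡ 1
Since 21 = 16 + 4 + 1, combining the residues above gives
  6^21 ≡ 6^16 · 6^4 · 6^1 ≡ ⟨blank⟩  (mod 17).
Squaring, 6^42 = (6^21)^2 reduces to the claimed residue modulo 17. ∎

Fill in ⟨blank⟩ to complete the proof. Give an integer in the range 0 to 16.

7

6^16 · 6^4 · 6^1 ≡ 1 · 4 · 6 = 24.
24 mod 17 = 7, so 6^21 ≡ 7 (mod 17).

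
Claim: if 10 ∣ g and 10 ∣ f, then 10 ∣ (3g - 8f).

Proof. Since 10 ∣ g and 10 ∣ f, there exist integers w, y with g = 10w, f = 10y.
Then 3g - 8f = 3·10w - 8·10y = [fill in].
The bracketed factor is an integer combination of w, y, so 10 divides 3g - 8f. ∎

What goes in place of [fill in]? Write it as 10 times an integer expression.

10(3w - 8y)

Pull the common 10 out of every term: 3·10w - 8·10y = 10(3w - 8y).
3w - 8y is an integer, which exhibits the divisibility.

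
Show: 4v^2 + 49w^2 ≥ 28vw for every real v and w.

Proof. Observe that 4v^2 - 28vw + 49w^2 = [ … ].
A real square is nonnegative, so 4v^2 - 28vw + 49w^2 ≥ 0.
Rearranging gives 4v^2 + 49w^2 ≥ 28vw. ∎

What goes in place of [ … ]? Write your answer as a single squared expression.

The leading and trailing coefficients are 2^2 and 7^2, and 28 = 2·2·7, so the trinomial is (2v - 7w)^2.
Hence 4v^2 - 28vw + 49w^2 ≥ 0.

(2v - 7w)^2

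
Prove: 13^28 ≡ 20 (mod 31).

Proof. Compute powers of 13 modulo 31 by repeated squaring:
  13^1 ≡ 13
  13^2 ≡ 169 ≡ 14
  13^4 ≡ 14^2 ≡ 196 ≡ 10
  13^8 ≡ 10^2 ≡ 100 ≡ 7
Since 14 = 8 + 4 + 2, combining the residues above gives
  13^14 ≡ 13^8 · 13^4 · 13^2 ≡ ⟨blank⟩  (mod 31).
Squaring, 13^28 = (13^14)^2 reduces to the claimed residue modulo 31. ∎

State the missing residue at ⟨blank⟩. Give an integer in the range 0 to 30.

19

13^8 · 13^4 · 13^2 ≡ 7 · 10 · 14 = 980.
980 mod 31 = 19, so 13^14 ≡ 19 (mod 31).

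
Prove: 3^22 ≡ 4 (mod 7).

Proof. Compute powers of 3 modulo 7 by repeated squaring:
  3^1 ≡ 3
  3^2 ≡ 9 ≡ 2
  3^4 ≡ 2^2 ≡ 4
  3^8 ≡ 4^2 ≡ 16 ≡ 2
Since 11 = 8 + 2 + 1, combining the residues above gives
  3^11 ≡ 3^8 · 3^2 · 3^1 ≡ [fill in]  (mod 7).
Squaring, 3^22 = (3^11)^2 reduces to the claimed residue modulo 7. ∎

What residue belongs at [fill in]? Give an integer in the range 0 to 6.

3^8 · 3^2 · 3^1 ≡ 2 · 2 · 3 = 12.
12 mod 7 = 5, so 3^11 ≡ 5 (mod 7).

5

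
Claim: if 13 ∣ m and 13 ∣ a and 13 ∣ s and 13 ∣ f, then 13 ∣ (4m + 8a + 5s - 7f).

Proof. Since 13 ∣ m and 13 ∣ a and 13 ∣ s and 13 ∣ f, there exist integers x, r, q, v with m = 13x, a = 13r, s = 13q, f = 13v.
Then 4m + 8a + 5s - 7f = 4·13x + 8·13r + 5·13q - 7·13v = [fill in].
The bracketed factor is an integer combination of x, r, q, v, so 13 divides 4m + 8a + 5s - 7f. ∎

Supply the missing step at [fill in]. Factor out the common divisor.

13(5q + 8r - 7v + 4x)

Pull the common 13 out of every term: 4·13x + 8·13r + 5·13q - 7·13v = 13(5q + 8r - 7v + 4x).
5q + 8r - 7v + 4x is an integer, which exhibits the divisibility.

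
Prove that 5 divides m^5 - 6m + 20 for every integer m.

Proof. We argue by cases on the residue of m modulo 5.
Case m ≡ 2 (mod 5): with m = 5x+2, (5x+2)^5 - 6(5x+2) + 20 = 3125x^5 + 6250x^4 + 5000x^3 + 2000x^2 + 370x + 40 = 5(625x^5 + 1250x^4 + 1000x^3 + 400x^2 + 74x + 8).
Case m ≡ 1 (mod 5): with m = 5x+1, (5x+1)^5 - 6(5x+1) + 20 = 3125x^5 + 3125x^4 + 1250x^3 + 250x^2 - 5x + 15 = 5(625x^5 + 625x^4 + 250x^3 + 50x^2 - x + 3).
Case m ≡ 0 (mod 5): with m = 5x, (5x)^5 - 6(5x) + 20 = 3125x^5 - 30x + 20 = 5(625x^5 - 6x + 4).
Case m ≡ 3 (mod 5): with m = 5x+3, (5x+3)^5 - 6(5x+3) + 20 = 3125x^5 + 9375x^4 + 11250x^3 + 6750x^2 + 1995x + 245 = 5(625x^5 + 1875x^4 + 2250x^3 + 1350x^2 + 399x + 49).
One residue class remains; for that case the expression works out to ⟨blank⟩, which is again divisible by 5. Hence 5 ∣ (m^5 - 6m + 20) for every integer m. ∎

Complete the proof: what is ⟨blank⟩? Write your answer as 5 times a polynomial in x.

5(625x^5 + 2500x^4 + 4000x^3 + 3200x^2 + 1274x + 204)

Only m ≡ 4 (mod 5) is unaccounted for. Put m = 5x+4:
(5x+4)^5 - 6(5x+4) + 20 expands to 3125x^5 + 12500x^4 + 20000x^3 + 16000x^2 + 6370x + 1020,
and factoring out 5 leaves 5(625x^5 + 2500x^4 + 4000x^3 + 3200x^2 + 1274x + 204).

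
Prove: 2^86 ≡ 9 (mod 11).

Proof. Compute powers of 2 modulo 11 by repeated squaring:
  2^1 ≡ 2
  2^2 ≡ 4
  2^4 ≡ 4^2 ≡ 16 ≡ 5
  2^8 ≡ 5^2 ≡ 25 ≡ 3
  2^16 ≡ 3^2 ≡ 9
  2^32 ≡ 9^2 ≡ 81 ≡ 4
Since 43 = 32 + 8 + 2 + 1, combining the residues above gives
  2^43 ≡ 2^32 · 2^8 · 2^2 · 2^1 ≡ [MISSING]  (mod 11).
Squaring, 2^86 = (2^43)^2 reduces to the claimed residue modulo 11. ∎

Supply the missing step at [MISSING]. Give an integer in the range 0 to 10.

2^32 · 2^8 · 2^2 · 2^1 ≡ 4 · 3 · 4 · 2 = 96.
96 mod 11 = 8, so 2^43 ≡ 8 (mod 11).

8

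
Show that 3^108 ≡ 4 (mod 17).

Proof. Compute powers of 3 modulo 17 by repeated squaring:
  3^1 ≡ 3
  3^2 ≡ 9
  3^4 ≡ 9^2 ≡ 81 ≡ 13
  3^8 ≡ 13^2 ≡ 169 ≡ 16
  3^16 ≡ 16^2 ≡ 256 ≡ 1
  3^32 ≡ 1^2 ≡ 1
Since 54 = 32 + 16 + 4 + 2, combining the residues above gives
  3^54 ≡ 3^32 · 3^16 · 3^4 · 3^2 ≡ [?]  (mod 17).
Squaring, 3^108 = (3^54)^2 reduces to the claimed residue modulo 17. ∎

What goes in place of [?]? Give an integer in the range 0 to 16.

15

Multiply the listed residues: 1 · 1 · 13 · 9 = 1 → 13 → 117.
Reducing modulo 17: 117 = 6·17 + 15, so 3^54 ≡ 15.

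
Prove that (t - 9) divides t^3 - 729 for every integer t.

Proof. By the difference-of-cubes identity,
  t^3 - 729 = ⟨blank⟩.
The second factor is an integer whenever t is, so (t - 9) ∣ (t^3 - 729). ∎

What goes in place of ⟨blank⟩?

a^3 - b^3 = (a - b)(a^2 + ab + b^2). With a = t, b = 9:
t^3 - 729 = (t - 9)(t^2 + 9t + 81).

(t - 9)(t^2 + 9t + 81)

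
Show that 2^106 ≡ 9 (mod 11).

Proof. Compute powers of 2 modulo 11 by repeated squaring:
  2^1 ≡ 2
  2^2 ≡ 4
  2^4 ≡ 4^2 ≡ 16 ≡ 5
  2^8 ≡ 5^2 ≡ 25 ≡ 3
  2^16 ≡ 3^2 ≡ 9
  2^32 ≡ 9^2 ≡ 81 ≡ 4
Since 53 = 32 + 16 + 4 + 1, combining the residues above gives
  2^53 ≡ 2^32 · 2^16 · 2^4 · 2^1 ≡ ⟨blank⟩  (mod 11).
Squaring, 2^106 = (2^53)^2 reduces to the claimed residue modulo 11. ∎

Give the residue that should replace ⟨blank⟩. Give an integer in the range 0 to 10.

8

Multiply the listed residues: 4 · 9 · 5 · 2 = 36 → 180 → 360.
Reducing modulo 11: 360 = 32·11 + 8, so 2^53 ≡ 8.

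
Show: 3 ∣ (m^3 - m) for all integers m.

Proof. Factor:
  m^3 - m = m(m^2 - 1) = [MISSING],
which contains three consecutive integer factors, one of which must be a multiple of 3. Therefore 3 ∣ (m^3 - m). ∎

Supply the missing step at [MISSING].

(m - 1)m(m + 1)

m(m^2 - 1) = m(m - 1)(m + 1) = (m - 1)m(m + 1).
These three factors are consecutive integers, so their product is divisible by 3.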